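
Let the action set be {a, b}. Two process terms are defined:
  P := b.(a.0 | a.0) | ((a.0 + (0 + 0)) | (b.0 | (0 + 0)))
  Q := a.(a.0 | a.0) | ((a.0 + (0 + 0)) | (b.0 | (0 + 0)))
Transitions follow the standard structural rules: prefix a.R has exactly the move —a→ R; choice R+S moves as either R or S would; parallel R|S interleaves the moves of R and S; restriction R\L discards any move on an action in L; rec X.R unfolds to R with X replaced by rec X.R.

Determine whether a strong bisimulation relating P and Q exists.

Reachable graph of P (20 states):
  m0 = b.(a.0 | a.0) | ((a.0 + (0 + 0)) | (b.0 | (0 + 0))) ⊢ =a=> m1, =b=> m2, =b=> m3
  m1 = b.(a.0 | a.0) | (0 | (b.0 | (0 + 0))) ⊢ =b=> m4, =b=> m5
  m2 = a.0 | a.0 | ((a.0 + (0 + 0)) | (b.0 | (0 + 0))) ⊢ =a=> m4, =a=> m6, =a=> m7, =b=> m8
  m3 = b.(a.0 | a.0) | ((a.0 + (0 + 0)) | (0 | (0 + 0))) ⊢ =a=> m5, =b=> m8
  m4 = a.0 | a.0 | (0 | (b.0 | (0 + 0))) ⊢ =a=> m10, =a=> m9, =b=> m11
  m5 = b.(a.0 | a.0) | (0 | (0 | (0 + 0))) ⊢ =b=> m11
  m6 = 0 | a.0 | ((a.0 + (0 + 0)) | (b.0 | (0 + 0))) ⊢ =a=> m12, =a=> m9, =b=> m13
  m7 = a.0 | 0 | ((a.0 + (0 + 0)) | (b.0 | (0 + 0))) ⊢ =a=> m10, =a=> m12, =b=> m14
  m8 = a.0 | a.0 | ((a.0 + (0 + 0)) | (0 | (0 + 0))) ⊢ =a=> m11, =a=> m13, =a=> m14
  m9 = 0 | a.0 | (0 | (b.0 | (0 + 0))) ⊢ =a=> m15, =b=> m16
  m10 = a.0 | 0 | (0 | (b.0 | (0 + 0))) ⊢ =a=> m15, =b=> m17
  m11 = a.0 | a.0 | (0 | (0 | (0 + 0))) ⊢ =a=> m16, =a=> m17
  m12 = 0 | 0 | ((a.0 + (0 + 0)) | (b.0 | (0 + 0))) ⊢ =a=> m15, =b=> m18
  m13 = 0 | a.0 | ((a.0 + (0 + 0)) | (0 | (0 + 0))) ⊢ =a=> m16, =a=> m18
  m14 = a.0 | 0 | ((a.0 + (0 + 0)) | (0 | (0 + 0))) ⊢ =a=> m17, =a=> m18
  m15 = 0 | 0 | (0 | (b.0 | (0 + 0))) ⊢ =b=> m19
  m16 = 0 | a.0 | (0 | (0 | (0 + 0))) ⊢ =a=> m19
  m17 = a.0 | 0 | (0 | (0 | (0 + 0))) ⊢ =a=> m19
  m18 = 0 | 0 | ((a.0 + (0 + 0)) | (0 | (0 + 0))) ⊢ =a=> m19
  m19 = 0 | 0 | (0 | (0 | (0 + 0))) ⊢ (no moves)
Reachable graph of Q (20 states):
  n0 = a.(a.0 | a.0) | ((a.0 + (0 + 0)) | (b.0 | (0 + 0))) ⊢ =a=> n1, =a=> n2, =b=> n3
  n1 = a.(a.0 | a.0) | (0 | (b.0 | (0 + 0))) ⊢ =a=> n4, =b=> n5
  n2 = a.0 | a.0 | ((a.0 + (0 + 0)) | (b.0 | (0 + 0))) ⊢ =a=> n4, =a=> n6, =a=> n7, =b=> n8
  n3 = a.(a.0 | a.0) | ((a.0 + (0 + 0)) | (0 | (0 + 0))) ⊢ =a=> n5, =a=> n8
  n4 = a.0 | a.0 | (0 | (b.0 | (0 + 0))) ⊢ =a=> n10, =a=> n9, =b=> n11
  n5 = a.(a.0 | a.0) | (0 | (0 | (0 + 0))) ⊢ =a=> n11
  n6 = 0 | a.0 | ((a.0 + (0 + 0)) | (b.0 | (0 + 0))) ⊢ =a=> n12, =a=> n9, =b=> n13
  n7 = a.0 | 0 | ((a.0 + (0 + 0)) | (b.0 | (0 + 0))) ⊢ =a=> n10, =a=> n12, =b=> n14
  n8 = a.0 | a.0 | ((a.0 + (0 + 0)) | (0 | (0 + 0))) ⊢ =a=> n11, =a=> n13, =a=> n14
  n9 = 0 | a.0 | (0 | (b.0 | (0 + 0))) ⊢ =a=> n15, =b=> n16
  n10 = a.0 | 0 | (0 | (b.0 | (0 + 0))) ⊢ =a=> n15, =b=> n17
  n11 = a.0 | a.0 | (0 | (0 | (0 + 0))) ⊢ =a=> n16, =a=> n17
  n12 = 0 | 0 | ((a.0 + (0 + 0)) | (b.0 | (0 + 0))) ⊢ =a=> n15, =b=> n18
  n13 = 0 | a.0 | ((a.0 + (0 + 0)) | (0 | (0 + 0))) ⊢ =a=> n16, =a=> n18
  n14 = a.0 | 0 | ((a.0 + (0 + 0)) | (0 | (0 + 0))) ⊢ =a=> n17, =a=> n18
  n15 = 0 | 0 | (0 | (b.0 | (0 + 0))) ⊢ =b=> n19
  n16 = 0 | a.0 | (0 | (0 | (0 + 0))) ⊢ =a=> n19
  n17 = a.0 | 0 | (0 | (0 | (0 + 0))) ⊢ =a=> n19
  n18 = 0 | 0 | ((a.0 + (0 + 0)) | (0 | (0 + 0))) ⊢ =a=> n19
  n19 = 0 | 0 | (0 | (0 | (0 + 0))) ⊢ (no moves)
Coarsest stable partition (strong bisimilarity classes):
  B0 = {m0}
  B1 = {m3}
  B2 = {m8, n5, n8}
  B3 = {m11, m13, m14, n11, n13, n14}
  B4 = {m16, m17, m18, n16, n17, n18}
  B5 = {m19, n19}
  B6 = {m5}
  B7 = {m1}
  B8 = {m4, m6, m7, n4, n6, n7}
  B9 = {m10, m12, m9, n10, n12, n9}
  B10 = {m15, n15}
  B11 = {m2, n1, n2}
  B12 = {n0}
  B13 = {n3}
m0 ∈ B0, n0 ∈ B12 → different blocks

NO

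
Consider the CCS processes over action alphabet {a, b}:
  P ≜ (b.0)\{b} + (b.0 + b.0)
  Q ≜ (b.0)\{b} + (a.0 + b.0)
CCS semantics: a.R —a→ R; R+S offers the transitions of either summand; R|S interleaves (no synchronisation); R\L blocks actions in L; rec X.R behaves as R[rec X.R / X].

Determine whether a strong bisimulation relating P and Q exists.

P's transition system — 2 states:
  m0 = (b.0)\{b} + (b.0 + b.0) → -b-> m1
  m1 = 0 → stopped
Q's transition system — 2 states:
  n0 = (b.0)\{b} + (a.0 + b.0) → -a-> n1, -b-> n1
  n1 = 0 → stopped
Partition-refinement fixed point:
  B0 = {m0}
  B1 = {m1, n1}
  B2 = {n0}
m0 ∈ B0, n0 ∈ B2 → different blocks

not bisimilar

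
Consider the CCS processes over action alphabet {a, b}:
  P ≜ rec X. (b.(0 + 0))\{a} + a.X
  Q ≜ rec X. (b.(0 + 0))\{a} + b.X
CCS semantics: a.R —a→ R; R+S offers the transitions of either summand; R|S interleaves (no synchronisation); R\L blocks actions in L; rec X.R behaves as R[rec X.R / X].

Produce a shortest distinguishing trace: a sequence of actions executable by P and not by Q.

Reachable graph of P (2 states):
  s0 = rec X. (b.(0 + 0))\{a} + a.X :: ··a··> s0, ··b··> s1
  s1 = (0 + 0)\{a} :: ·
Reachable graph of Q (2 states):
  t0 = rec X. (b.(0 + 0))\{a} + b.X :: ··b··> t0, ··b··> t1
  t1 = (0 + 0)\{a} :: ·
Executing a from P (initial set {s0}):
  after a @ step 1: {s0}
  P completes σ.
Executing a from Q (initial set {t0}):
  after a @ step 1: no successor for Q

a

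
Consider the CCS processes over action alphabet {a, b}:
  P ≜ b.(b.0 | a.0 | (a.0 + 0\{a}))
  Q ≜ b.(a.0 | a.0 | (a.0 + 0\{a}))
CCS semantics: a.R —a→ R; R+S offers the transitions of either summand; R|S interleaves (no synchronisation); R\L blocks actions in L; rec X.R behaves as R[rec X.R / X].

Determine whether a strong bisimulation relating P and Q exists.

not bisimilar

LTS(P): 9 reachable states
  s0 = b.(b.0 | a.0 | (a.0 + 0\{a})) :: —b→ s1
  s1 = b.0 | a.0 | (a.0 + 0\{a}) :: —a→ s2, —a→ s3, —b→ s4
  s2 = b.0 | 0 | (a.0 + 0\{a}) :: —a→ s5, —b→ s6
  s3 = b.0 | a.0 | 0 :: —a→ s5, —b→ s7
  s4 = 0 | a.0 | (a.0 + 0\{a}) :: —a→ s6, —a→ s7
  s5 = b.0 | 0 | 0 :: —b→ s8
  s6 = 0 | 0 | (a.0 + 0\{a}) :: —a→ s8
  s7 = 0 | a.0 | 0 :: —a→ s8
  s8 = 0 | 0 | 0 :: ∅
LTS(Q): 9 reachable states
  t0 = b.(a.0 | a.0 | (a.0 + 0\{a})) :: —b→ t1
  t1 = a.0 | a.0 | (a.0 + 0\{a}) :: —a→ t2, —a→ t3, —a→ t4
  t2 = 0 | a.0 | (a.0 + 0\{a}) :: —a→ t5, —a→ t6
  t3 = a.0 | 0 | (a.0 + 0\{a}) :: —a→ t5, —a→ t7
  t4 = a.0 | a.0 | 0 :: —a→ t6, —a→ t7
  t5 = 0 | 0 | (a.0 + 0\{a}) :: —a→ t8
  t6 = 0 | a.0 | 0 :: —a→ t8
  t7 = a.0 | 0 | 0 :: —a→ t8
  t8 = 0 | 0 | 0 :: ∅
Coarsest stable partition (strong bisimilarity classes):
  B0 = {s0}
  B1 = {s1}
  B2 = {s4, t2, t3, t4}
  B3 = {s6, s7, t5, t6, t7}
  B4 = {s8, t8}
  B5 = {s2, s3}
  B6 = {s5}
  B7 = {t0}
  B8 = {t1}
s0 ∈ B0, t0 ∈ B7 → different blocks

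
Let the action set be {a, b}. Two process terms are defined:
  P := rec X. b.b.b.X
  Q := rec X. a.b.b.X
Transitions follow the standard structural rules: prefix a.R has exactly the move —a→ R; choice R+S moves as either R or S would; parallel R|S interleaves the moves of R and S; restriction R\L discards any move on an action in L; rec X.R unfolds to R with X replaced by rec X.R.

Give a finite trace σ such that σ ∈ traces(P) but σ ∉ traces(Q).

Reachable graph of P (3 states):
  u0 = rec X. b.b.b.X has moves —b→ u1
  u1 = b.b.(rec X. b.b.b.X) has moves —b→ u2
  u2 = b.(rec X. b.b.b.X) has moves —b→ u0
Reachable graph of Q (3 states):
  v0 = rec X. a.b.b.X has moves —a→ v1
  v1 = b.b.(rec X. a.b.b.X) has moves —b→ v2
  v2 = b.(rec X. a.b.b.X) has moves —b→ v0
Trace ⟨b⟩ through P, begin at {u0}:
  [1] b ⇒ {u1}
  ✓ P
Trace ⟨b⟩ through Q, begin at {v0}:
  [1] b ⇒ ∅  — Q cannot continue

b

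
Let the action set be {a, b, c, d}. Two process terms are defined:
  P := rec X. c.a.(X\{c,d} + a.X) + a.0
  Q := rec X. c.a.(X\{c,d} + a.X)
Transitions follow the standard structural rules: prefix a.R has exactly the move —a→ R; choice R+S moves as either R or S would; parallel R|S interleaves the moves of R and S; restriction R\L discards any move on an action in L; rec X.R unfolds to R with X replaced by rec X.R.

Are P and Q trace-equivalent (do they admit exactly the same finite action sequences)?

LTS(P): 5 reachable states
  s0 = rec X. c.a.(X\{c,d} + a.X) + a.0 :: ··a··> s1, ··c··> s2
  s1 = 0 :: ∅
  s2 = a.((rec X. c.a.(X\{c,d} + a.X) + a.0)\{c,d} + a.(rec X. c.a.(X\{c,d} + a.X) + a.0)) :: ··a··> s3
  s3 = (rec X. c.a.(X\{c,d} + a.X) + a.0)\{c,d} + a.(rec X. c.a.(X\{c,d} + a.X) + a.0) :: ··a··> s0, ··a··> s4
  s4 = 0\{c,d} :: ∅
LTS(Q): 3 reachable states
  t0 = rec X. c.a.(X\{c,d} + a.X) :: ··c··> t1
  t1 = a.((rec X. c.a.(X\{c,d} + a.X))\{c,d} + a.(rec X. c.a.(X\{c,d} + a.X))) :: ··a··> t2
  t2 = (rec X. c.a.(X\{c,d} + a.X))\{c,d} + a.(rec X. c.a.(X\{c,d} + a.X)) :: ··a··> t0
Trace ⟨a⟩ through P, begin at {s0}:
  [1] a ⇒ {s1}
  ✓ P
Trace ⟨a⟩ through Q, begin at {t0}:
  [1] a ⇒ ∅ (Q stuck)

traces(P) ≠ traces(Q) — witness ⟨a⟩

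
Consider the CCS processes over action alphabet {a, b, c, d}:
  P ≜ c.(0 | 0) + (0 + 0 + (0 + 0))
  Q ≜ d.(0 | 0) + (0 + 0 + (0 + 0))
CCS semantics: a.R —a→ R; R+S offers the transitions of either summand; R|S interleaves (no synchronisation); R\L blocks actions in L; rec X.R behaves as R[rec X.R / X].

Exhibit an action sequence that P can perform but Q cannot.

LTS(P): 2 reachable states
  p0 = c.(0 | 0) + (0 + 0 + (0 + 0)) has moves --c--▸ p1
  p1 = 0 | 0 has moves deadlocked
LTS(Q): 2 reachable states
  q0 = d.(0 | 0) + (0 + 0 + (0 + 0)) has moves --d--▸ q1
  q1 = 0 | 0 has moves deadlocked
Run σ = ⟨c⟩ on P: start {p0}
  step 1 (c): {p1}
  ✓ P
Run σ = ⟨c⟩ on Q: start {q0}
  step 1 (c): ∅ (Q stuck)

c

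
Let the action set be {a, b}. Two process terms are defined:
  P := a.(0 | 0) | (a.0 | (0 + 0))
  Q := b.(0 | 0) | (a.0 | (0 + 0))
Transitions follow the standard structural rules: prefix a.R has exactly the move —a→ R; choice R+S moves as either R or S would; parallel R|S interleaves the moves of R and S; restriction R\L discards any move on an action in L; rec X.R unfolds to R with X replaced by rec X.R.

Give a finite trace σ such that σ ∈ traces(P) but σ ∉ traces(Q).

aa

P's transition system — 4 states:
  s0 = a.(0 | 0) | (a.0 | (0 + 0)) → --a--▸ s1, --a--▸ s2
  s1 = 0 | 0 | (a.0 | (0 + 0)) → --a--▸ s3
  s2 = a.(0 | 0) | (0 | (0 + 0)) → --a--▸ s3
  s3 = 0 | 0 | (0 | (0 + 0)) → stopped
Q's transition system — 4 states:
  t0 = b.(0 | 0) | (a.0 | (0 + 0)) → --a--▸ t1, --b--▸ t2
  t1 = b.(0 | 0) | (0 | (0 + 0)) → --b--▸ t3
  t2 = 0 | 0 | (a.0 | (0 + 0)) → --a--▸ t3
  t3 = 0 | 0 | (0 | (0 + 0)) → stopped
Trace ⟨aa⟩ through P, begin at {s0}:
  [1] a ⇒ {s1, s2}
  [2] a ⇒ {s3}
  — P admits the full trace.
Trace ⟨aa⟩ through Q, begin at {t0}:
  [1] a ⇒ {t1}
  [2] a ⇒ ∅  — Q cannot continue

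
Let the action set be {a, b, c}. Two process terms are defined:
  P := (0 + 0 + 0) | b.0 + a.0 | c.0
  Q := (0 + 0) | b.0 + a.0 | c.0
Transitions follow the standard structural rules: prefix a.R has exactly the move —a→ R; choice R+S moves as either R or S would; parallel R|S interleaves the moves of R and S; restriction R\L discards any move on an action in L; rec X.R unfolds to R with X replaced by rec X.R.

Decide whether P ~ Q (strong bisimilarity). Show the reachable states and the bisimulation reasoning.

P's transition system — 5 states:
  p0 = (0 + 0 + 0) | b.0 + a.0 | c.0 has moves =a=> p1, =b=> p2, =c=> p3
  p1 = 0 | c.0 has moves =c=> p4
  p2 = (0 + 0 + 0) | 0 has moves ∅
  p3 = a.0 | 0 has moves =a=> p4
  p4 = 0 | 0 has moves ∅
Q's transition system — 5 states:
  q0 = (0 + 0) | b.0 + a.0 | c.0 has moves =a=> q1, =b=> q2, =c=> q3
  q1 = 0 | c.0 has moves =c=> q4
  q2 = (0 + 0) | 0 has moves ∅
  q3 = a.0 | 0 has moves =a=> q4
  q4 = 0 | 0 has moves ∅
Bisimilarity quotient blocks:
  B0 = {p0, q0}
  B1 = {p2, p4, q2, q4}
  B2 = {p3, q3}
  B3 = {p1, q1}
p0 ∈ B0, q0 ∈ B0 → same block

P ~ Q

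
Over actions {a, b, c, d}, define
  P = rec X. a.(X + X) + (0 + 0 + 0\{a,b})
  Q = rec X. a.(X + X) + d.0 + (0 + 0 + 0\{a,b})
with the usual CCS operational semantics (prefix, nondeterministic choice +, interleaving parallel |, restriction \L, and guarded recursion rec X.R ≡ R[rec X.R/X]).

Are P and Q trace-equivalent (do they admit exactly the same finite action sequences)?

P's transition system — 2 states:
  p0 = rec X. a.(X + X) + (0 + 0 + 0\{a,b}) ⊢ --a--▸ p1
  p1 = (rec X. a.(X + X) + (0 + 0 + 0\{a,b})) + (rec X. a.(X + X) + (0 + 0 + 0\{a,b})) ⊢ --a--▸ p1
Q's transition system — 3 states:
  q0 = rec X. a.(X + X) + d.0 + (0 + 0 + 0\{a,b}) ⊢ --a--▸ q1, --d--▸ q2
  q1 = (rec X. a.(X + X) + d.0 + (0 + 0 + 0\{a,b})) + (rec X. a.(X + X) + d.0 + (0 + 0 + 0\{a,b})) ⊢ --a--▸ q1, --d--▸ q2
  q2 = 0 ⊢ (no moves)
Run σ = ⟨d⟩ on Q: start {q0}
  step 1 (d): {q2}
  ✓ Q
Run σ = ⟨d⟩ on P: start {p0}
  step 1 (d): ∅  — P cannot continue

trace-distinct — witness ⟨d⟩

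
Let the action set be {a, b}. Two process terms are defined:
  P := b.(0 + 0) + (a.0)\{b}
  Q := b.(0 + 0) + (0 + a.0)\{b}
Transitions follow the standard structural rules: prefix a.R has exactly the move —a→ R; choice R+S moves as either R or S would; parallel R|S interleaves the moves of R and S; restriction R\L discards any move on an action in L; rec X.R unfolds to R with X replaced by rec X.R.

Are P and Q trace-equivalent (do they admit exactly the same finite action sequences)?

traces(P) = traces(Q)

LTS(P): 3 reachable states
  s0 = b.(0 + 0) + (a.0)\{b} has moves ··a··> s1, ··b··> s2
  s1 = 0\{b} has moves ∅
  s2 = 0 + 0 has moves ∅
LTS(Q): 3 reachable states
  t0 = b.(0 + 0) + (0 + a.0)\{b} has moves ··a··> t1, ··b··> t2
  t1 = 0\{b} has moves ∅
  t2 = 0 + 0 has moves ∅
Coarsest stable partition (strong bisimilarity classes):
  B0 = {s0, t0}
  B1 = {s1, s2, t1, t2}
s0 ∈ B0, t0 ∈ B0 → same block
Bisimilar ⇒ trace-equivalent.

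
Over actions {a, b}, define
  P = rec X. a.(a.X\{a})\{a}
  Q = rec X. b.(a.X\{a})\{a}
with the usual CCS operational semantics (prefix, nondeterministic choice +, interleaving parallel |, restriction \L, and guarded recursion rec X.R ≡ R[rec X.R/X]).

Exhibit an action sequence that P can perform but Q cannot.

a

Reachable graph of P (2 states):
  m0 = rec X. a.(a.X\{a})\{a} | ··a··> m1
  m1 = (a.(rec X. a.(a.X\{a})\{a})\{a})\{a} | deadlocked
Reachable graph of Q (2 states):
  n0 = rec X. b.(a.X\{a})\{a} | ··b··> n1
  n1 = (a.(rec X. b.(a.X\{a})\{a})\{a})\{a} | deadlocked
Run σ = ⟨a⟩ on P: start {m0}
  after a @ step 1: {m1}
  — P admits the full trace.
Run σ = ⟨a⟩ on Q: start {n0}
  after a @ step 1: ∅ (Q stuck)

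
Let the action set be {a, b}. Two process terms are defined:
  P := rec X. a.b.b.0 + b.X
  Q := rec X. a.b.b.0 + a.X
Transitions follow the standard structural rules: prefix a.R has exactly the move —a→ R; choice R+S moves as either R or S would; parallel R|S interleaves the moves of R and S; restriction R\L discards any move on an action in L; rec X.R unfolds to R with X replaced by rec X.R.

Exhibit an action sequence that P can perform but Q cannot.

P's transition system — 4 states:
  s0 = rec X. a.b.b.0 + b.X :: -a-> s1, -b-> s0
  s1 = b.b.0 :: -b-> s2
  s2 = b.0 :: -b-> s3
  s3 = 0 :: deadlocked
Q's transition system — 4 states:
  t0 = rec X. a.b.b.0 + a.X :: -a-> t0, -a-> t1
  t1 = b.b.0 :: -b-> t2
  t2 = b.0 :: -b-> t3
  t3 = 0 :: deadlocked
Trace ⟨b⟩ through P, begin at {s0}:
  after b @ step 1: {s0}
  P completes σ.
Trace ⟨b⟩ through Q, begin at {t0}:
  after b @ step 1: ∅ (Q stuck)

b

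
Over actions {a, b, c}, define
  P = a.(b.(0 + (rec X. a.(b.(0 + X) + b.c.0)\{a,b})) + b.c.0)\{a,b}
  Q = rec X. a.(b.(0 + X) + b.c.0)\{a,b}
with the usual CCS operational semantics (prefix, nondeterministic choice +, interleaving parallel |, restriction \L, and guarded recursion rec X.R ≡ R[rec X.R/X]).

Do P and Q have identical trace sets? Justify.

YES

P's transition system — 2 states:
  m0 = a.(b.(0 + (rec X. a.(b.(0 + X) + b.c.0)\{a,b})) + b.c.0)\{a,b} :: ··a··> m1
  m1 = (b.(0 + (rec X. a.(b.(0 + X) + b.c.0)\{a,b})) + b.c.0)\{a,b} :: deadlocked
Q's transition system — 2 states:
  n0 = rec X. a.(b.(0 + X) + b.c.0)\{a,b} :: ··a··> n1
  n1 = (b.(0 + (rec X. a.(b.(0 + X) + b.c.0)\{a,b})) + b.c.0)\{a,b} :: deadlocked
Coarsest stable partition (strong bisimilarity classes):
  B0 = {m0, n0}
  B1 = {m1, n1}
m0 ∈ B0, n0 ∈ B0 → same block
Bisimilar ⇒ trace-equivalent.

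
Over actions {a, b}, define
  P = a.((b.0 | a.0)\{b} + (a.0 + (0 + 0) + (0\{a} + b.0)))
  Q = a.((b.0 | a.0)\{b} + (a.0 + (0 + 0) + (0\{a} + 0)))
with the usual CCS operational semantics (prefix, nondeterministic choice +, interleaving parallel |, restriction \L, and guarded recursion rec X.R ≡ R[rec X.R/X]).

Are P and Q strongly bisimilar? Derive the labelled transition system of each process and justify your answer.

not bisimilar

P's transition system — 4 states:
  u0 = a.((b.0 | a.0)\{b} + (a.0 + (0 + 0) + (0\{a} + b.0))) → =a=> u1
  u1 = (b.0 | a.0)\{b} + (a.0 + (0 + 0) + (0\{a} + b.0)) → =a=> u2, =a=> u3, =b=> u3
  u2 = (b.0 | 0)\{b} → stopped
  u3 = 0 → stopped
Q's transition system — 4 states:
  v0 = a.((b.0 | a.0)\{b} + (a.0 + (0 + 0) + (0\{a} + 0))) → =a=> v1
  v1 = (b.0 | a.0)\{b} + (a.0 + (0 + 0) + (0\{a} + 0)) → =a=> v2, =a=> v3
  v2 = (b.0 | 0)\{b} → stopped
  v3 = 0 → stopped
Bisimilarity quotient blocks:
  B0 = {u0}
  B1 = {u1}
  B2 = {u2, u3, v2, v3}
  B3 = {v0}
  B4 = {v1}
u0 ∈ B0, v0 ∈ B3 → different blocks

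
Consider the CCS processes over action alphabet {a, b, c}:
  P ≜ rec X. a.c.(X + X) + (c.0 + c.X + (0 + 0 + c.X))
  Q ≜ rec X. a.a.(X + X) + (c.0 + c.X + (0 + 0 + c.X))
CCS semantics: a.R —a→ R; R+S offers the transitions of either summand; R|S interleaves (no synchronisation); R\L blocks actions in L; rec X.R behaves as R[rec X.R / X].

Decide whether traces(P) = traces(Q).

LTS(P): 4 reachable states
  p0 = rec X. a.c.(X + X) + (c.0 + c.X + (0 + 0 + c.X)) → ··a··> p1, ··c··> p0, ··c··> p2
  p1 = c.((rec X. a.c.(X + X) + (c.0 + c.X + (0 + 0 + c.X))) + (rec X. a.c.(X + X) + (c.0 + c.X + (0 + 0 + c.X)))) → ··c··> p3
  p2 = 0 → (no moves)
  p3 = (rec X. a.c.(X + X) + (c.0 + c.X + (0 + 0 + c.X))) + (rec X. a.c.(X + X) + (c.0 + c.X + (0 + 0 + c.X))) → ··a··> p1, ··c··> p0, ··c··> p2
LTS(Q): 4 reachable states
  q0 = rec X. a.a.(X + X) + (c.0 + c.X + (0 + 0 + c.X)) → ··a··> q1, ··c··> q0, ··c··> q2
  q1 = a.((rec X. a.a.(X + X) + (c.0 + c.X + (0 + 0 + c.X))) + (rec X. a.a.(X + X) + (c.0 + c.X + (0 + 0 + c.X)))) → ··a··> q3
  q2 = 0 → (no moves)
  q3 = (rec X. a.a.(X + X) + (c.0 + c.X + (0 + 0 + c.X))) + (rec X. a.a.(X + X) + (c.0 + c.X + (0 + 0 + c.X))) → ··a··> q1, ··c··> q0, ··c··> q2
Run σ = ⟨ac⟩ on P: start {p0}
  step 1 (a): {p1}
  step 2 (c): {p3}
  P completes σ.
Run σ = ⟨ac⟩ on Q: start {q0}
  step 1 (a): {q1}
  step 2 (c): no successor for Q

NO — witness ⟨ac⟩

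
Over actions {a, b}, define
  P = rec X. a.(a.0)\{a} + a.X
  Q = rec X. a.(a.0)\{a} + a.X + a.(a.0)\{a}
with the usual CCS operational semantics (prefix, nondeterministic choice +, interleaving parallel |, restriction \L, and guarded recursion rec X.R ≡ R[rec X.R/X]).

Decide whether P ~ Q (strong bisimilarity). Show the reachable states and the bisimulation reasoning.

LTS(P): 2 reachable states
  u0 = rec X. a.(a.0)\{a} + a.X has moves —a→ u0, —a→ u1
  u1 = (a.0)\{a} has moves ·
LTS(Q): 2 reachable states
  v0 = rec X. a.(a.0)\{a} + a.X + a.(a.0)\{a} has moves —a→ v0, —a→ v1
  v1 = (a.0)\{a} has moves ·
Bisimilarity quotient blocks:
  B0 = {u0, v0}
  B1 = {u1, v1}
u0 ∈ B0, v0 ∈ B0 → same block

P ~ Q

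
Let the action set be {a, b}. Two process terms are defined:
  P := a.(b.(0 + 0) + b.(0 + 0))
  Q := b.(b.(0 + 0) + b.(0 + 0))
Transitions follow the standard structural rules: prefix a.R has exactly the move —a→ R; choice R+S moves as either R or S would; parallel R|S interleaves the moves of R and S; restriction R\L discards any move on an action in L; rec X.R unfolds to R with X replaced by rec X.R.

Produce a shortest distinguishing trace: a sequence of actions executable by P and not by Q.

a

Reachable graph of P (3 states):
  s0 = a.(b.(0 + 0) + b.(0 + 0)) | -a-> s1
  s1 = b.(0 + 0) + b.(0 + 0) | -b-> s2
  s2 = 0 + 0 | ·
Reachable graph of Q (3 states):
  t0 = b.(b.(0 + 0) + b.(0 + 0)) | -b-> t1
  t1 = b.(0 + 0) + b.(0 + 0) | -b-> t2
  t2 = 0 + 0 | ·
Run σ = ⟨a⟩ on P: start {s0}
  step 1 (a): {s1}
  P completes σ.
Run σ = ⟨a⟩ on Q: start {t0}
  step 1 (a): no successor for Q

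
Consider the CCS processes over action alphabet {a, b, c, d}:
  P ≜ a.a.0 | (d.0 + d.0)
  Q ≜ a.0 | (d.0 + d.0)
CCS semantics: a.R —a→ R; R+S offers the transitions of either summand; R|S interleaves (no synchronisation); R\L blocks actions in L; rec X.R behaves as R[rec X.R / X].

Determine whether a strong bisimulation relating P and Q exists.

Reachable graph of P (6 states):
  p0 = a.a.0 | (d.0 + d.0) → --a--▸ p1, --d--▸ p2
  p1 = a.0 | (d.0 + d.0) → --a--▸ p3, --d--▸ p4
  p2 = a.a.0 | 0 → --a--▸ p4
  p3 = 0 | (d.0 + d.0) → --d--▸ p5
  p4 = a.0 | 0 → --a--▸ p5
  p5 = 0 | 0 → stopped
Reachable graph of Q (4 states):
  q0 = a.0 | (d.0 + d.0) → --a--▸ q1, --d--▸ q2
  q1 = 0 | (d.0 + d.0) → --d--▸ q3
  q2 = a.0 | 0 → --a--▸ q3
  q3 = 0 | 0 → stopped
Partition-refinement fixed point:
  B0 = {p0}
  B1 = {p1, q0}
  B2 = {p3, q1}
  B3 = {p5, q3}
  B4 = {p4, q2}
  B5 = {p2}
p0 ∈ B0, q0 ∈ B1 → different blocks

P ≁ Q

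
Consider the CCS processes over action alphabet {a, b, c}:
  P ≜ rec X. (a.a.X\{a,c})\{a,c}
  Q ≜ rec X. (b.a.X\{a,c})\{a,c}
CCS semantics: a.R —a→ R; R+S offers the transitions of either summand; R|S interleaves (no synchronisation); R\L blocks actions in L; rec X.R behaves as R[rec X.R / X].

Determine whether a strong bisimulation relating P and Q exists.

P's transition system — 1 states:
  m0 = rec X. (a.a.X\{a,c})\{a,c} | (no moves)
Q's transition system — 2 states:
  n0 = rec X. (b.a.X\{a,c})\{a,c} | -b-> n1
  n1 = (a.(rec X. (b.a.X\{a,c})\{a,c})\{a,c})\{a,c} | (no moves)
Bisimilarity quotient blocks:
  B0 = {m0, n1}
  B1 = {n0}
m0 ∈ B0, n0 ∈ B1 → different blocks

P ≁ Q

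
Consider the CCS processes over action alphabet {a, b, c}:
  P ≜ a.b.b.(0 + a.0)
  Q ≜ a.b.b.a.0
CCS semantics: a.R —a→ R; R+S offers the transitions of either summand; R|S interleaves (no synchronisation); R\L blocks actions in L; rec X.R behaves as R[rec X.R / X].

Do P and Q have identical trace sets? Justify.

YES

Reachable graph of P (5 states):
  m0 = a.b.b.(0 + a.0) ⊢ ··a··> m1
  m1 = b.b.(0 + a.0) ⊢ ··b··> m2
  m2 = b.(0 + a.0) ⊢ ··b··> m3
  m3 = 0 + a.0 ⊢ ··a··> m4
  m4 = 0 ⊢ ∅
Reachable graph of Q (5 states):
  n0 = a.b.b.a.0 ⊢ ··a··> n1
  n1 = b.b.a.0 ⊢ ··b··> n2
  n2 = b.a.0 ⊢ ··b··> n3
  n3 = a.0 ⊢ ··a··> n4
  n4 = 0 ⊢ ∅
Partition-refinement fixed point:
  B0 = {m0, n0}
  B1 = {m1, n1}
  B2 = {m2, n2}
  B3 = {m3, n3}
  B4 = {m4, n4}
m0 ∈ B0, n0 ∈ B0 → same block
Bisimilar ⇒ trace-equivalent.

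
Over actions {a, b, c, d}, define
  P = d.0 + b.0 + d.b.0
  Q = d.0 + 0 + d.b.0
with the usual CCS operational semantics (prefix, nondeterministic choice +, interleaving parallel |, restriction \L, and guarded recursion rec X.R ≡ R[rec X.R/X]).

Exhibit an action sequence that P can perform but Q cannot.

b

Reachable graph of P (3 states):
  u0 = d.0 + b.0 + d.b.0 :: =b=> u1, =d=> u1, =d=> u2
  u1 = 0 :: ·
  u2 = b.0 :: =b=> u1
Reachable graph of Q (3 states):
  v0 = d.0 + 0 + d.b.0 :: =d=> v1, =d=> v2
  v1 = 0 :: ·
  v2 = b.0 :: =b=> v1
Trace ⟨b⟩ through P, begin at {u0}:
  after b @ step 1: {u1}
  — P admits the full trace.
Trace ⟨b⟩ through Q, begin at {v0}:
  after b @ step 1: ∅  — Q cannot continue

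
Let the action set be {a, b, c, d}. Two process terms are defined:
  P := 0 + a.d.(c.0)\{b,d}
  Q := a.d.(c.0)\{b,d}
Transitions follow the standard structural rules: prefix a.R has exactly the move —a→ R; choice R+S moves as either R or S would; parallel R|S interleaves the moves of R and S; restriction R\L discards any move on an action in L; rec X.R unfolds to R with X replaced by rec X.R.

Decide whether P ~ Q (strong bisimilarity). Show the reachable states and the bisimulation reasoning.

P's transition system — 4 states:
  m0 = 0 + a.d.(c.0)\{b,d} → =a=> m1
  m1 = d.(c.0)\{b,d} → =d=> m2
  m2 = (c.0)\{b,d} → =c=> m3
  m3 = 0\{b,d} → deadlocked
Q's transition system — 4 states:
  n0 = a.d.(c.0)\{b,d} → =a=> n1
  n1 = d.(c.0)\{b,d} → =d=> n2
  n2 = (c.0)\{b,d} → =c=> n3
  n3 = 0\{b,d} → deadlocked
Coarsest stable partition (strong bisimilarity classes):
  B0 = {m0, n0}
  B1 = {m1, n1}
  B2 = {m2, n2}
  B3 = {m3, n3}
m0 ∈ B0, n0 ∈ B0 → same block

YES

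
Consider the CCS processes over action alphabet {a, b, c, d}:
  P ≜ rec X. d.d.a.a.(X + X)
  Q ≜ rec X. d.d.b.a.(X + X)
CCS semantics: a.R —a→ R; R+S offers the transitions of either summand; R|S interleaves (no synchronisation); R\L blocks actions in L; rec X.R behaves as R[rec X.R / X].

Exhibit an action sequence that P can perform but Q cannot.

P's transition system — 5 states:
  m0 = rec X. d.d.a.a.(X + X) | --d--▸ m1
  m1 = d.a.a.((rec X. d.d.a.a.(X + X)) + (rec X. d.d.a.a.(X + X))) | --d--▸ m2
  m2 = a.a.((rec X. d.d.a.a.(X + X)) + (rec X. d.d.a.a.(X + X))) | --a--▸ m3
  m3 = a.((rec X. d.d.a.a.(X + X)) + (rec X. d.d.a.a.(X + X))) | --a--▸ m4
  m4 = (rec X. d.d.a.a.(X + X)) + (rec X. d.d.a.a.(X + X)) | --d--▸ m1
Q's transition system — 5 states:
  n0 = rec X. d.d.b.a.(X + X) | --d--▸ n1
  n1 = d.b.a.((rec X. d.d.b.a.(X + X)) + (rec X. d.d.b.a.(X + X))) | --d--▸ n2
  n2 = b.a.((rec X. d.d.b.a.(X + X)) + (rec X. d.d.b.a.(X + X))) | --b--▸ n3
  n3 = a.((rec X. d.d.b.a.(X + X)) + (rec X. d.d.b.a.(X + X))) | --a--▸ n4
  n4 = (rec X. d.d.b.a.(X + X)) + (rec X. d.d.b.a.(X + X)) | --d--▸ n1
Trace ⟨dda⟩ through P, begin at {m0}:
  after d @ step 1: {m1}
  after d @ step 2: {m2}
  after a @ step 3: {m3}
  P completes σ.
Trace ⟨dda⟩ through Q, begin at {n0}:
  after d @ step 1: {n1}
  after d @ step 2: {n2}
  after a @ step 3: ∅  — Q cannot continue

dda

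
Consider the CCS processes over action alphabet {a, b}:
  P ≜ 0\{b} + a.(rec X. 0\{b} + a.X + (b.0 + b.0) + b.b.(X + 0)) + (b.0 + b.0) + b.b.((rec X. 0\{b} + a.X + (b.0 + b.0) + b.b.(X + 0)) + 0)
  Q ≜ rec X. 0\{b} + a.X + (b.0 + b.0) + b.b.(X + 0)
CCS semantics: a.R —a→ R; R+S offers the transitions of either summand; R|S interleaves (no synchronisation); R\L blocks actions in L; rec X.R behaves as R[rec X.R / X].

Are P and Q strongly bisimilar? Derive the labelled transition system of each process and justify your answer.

P's transition system — 5 states:
  u0 = 0\{b} + a.(rec X. 0\{b} + a.X + (b.0 + b.0) + b.b.(X + 0)) + (b.0 + b.0) + b.b.((rec X. 0\{b} + a.X + (b.0 + b.0) + b.b.(X + 0)) + 0) → --a--▸ u1, --b--▸ u2, --b--▸ u3
  u1 = rec X. 0\{b} + a.X + (b.0 + b.0) + b.b.(X + 0) → --a--▸ u1, --b--▸ u2, --b--▸ u3
  u2 = 0 → stopped
  u3 = b.((rec X. 0\{b} + a.X + (b.0 + b.0) + b.b.(X + 0)) + 0) → --b--▸ u4
  u4 = (rec X. 0\{b} + a.X + (b.0 + b.0) + b.b.(X + 0)) + 0 → --a--▸ u1, --b--▸ u2, --b--▸ u3
Q's transition system — 4 states:
  v0 = rec X. 0\{b} + a.X + (b.0 + b.0) + b.b.(X + 0) → --a--▸ v0, --b--▸ v1, --b--▸ v2
  v1 = 0 → stopped
  v2 = b.((rec X. 0\{b} + a.X + (b.0 + b.0) + b.b.(X + 0)) + 0) → --b--▸ v3
  v3 = (rec X. 0\{b} + a.X + (b.0 + b.0) + b.b.(X + 0)) + 0 → --a--▸ v0, --b--▸ v1, --b--▸ v2
Coarsest stable partition (strong bisimilarity classes):
  B0 = {u0, u1, u4, v0, v3}
  B1 = {u3, v2}
  B2 = {u2, v1}
u0 ∈ B0, v0 ∈ B0 → same block

YES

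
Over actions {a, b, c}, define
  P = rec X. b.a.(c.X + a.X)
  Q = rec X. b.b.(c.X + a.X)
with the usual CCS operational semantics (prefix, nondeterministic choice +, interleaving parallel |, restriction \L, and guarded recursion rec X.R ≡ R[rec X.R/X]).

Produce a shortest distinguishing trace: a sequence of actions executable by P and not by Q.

ba

P's transition system — 3 states:
  m0 = rec X. b.a.(c.X + a.X) | -b-> m1
  m1 = a.(c.(rec X. b.a.(c.X + a.X)) + a.(rec X. b.a.(c.X + a.X))) | -a-> m2
  m2 = c.(rec X. b.a.(c.X + a.X)) + a.(rec X. b.a.(c.X + a.X)) | -a-> m0, -c-> m0
Q's transition system — 3 states:
  n0 = rec X. b.b.(c.X + a.X) | -b-> n1
  n1 = b.(c.(rec X. b.b.(c.X + a.X)) + a.(rec X. b.b.(c.X + a.X))) | -b-> n2
  n2 = c.(rec X. b.b.(c.X + a.X)) + a.(rec X. b.b.(c.X + a.X)) | -a-> n0, -c-> n0
Trace ⟨ba⟩ through P, begin at {m0}:
  after b @ step 1: {m1}
  after a @ step 2: {m2}
  — P admits the full trace.
Trace ⟨ba⟩ through Q, begin at {n0}:
  after b @ step 1: {n1}
  after a @ step 2: ∅  — Q cannot continue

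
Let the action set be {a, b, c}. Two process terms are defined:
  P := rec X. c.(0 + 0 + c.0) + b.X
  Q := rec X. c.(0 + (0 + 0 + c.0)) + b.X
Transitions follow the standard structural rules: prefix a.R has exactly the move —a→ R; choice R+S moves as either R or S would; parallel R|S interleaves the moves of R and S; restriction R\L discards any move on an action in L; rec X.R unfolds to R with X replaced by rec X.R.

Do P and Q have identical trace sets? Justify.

LTS(P): 3 reachable states
  s0 = rec X. c.(0 + 0 + c.0) + b.X | =b=> s0, =c=> s1
  s1 = 0 + 0 + c.0 | =c=> s2
  s2 = 0 | deadlocked
LTS(Q): 3 reachable states
  t0 = rec X. c.(0 + (0 + 0 + c.0)) + b.X | =b=> t0, =c=> t1
  t1 = 0 + (0 + 0 + c.0) | =c=> t2
  t2 = 0 | deadlocked
Partition-refinement fixed point:
  B0 = {s0, t0}
  B1 = {s1, t1}
  B2 = {s2, t2}
s0 ∈ B0, t0 ∈ B0 → same block
Bisimilar ⇒ trace-equivalent.

traces(P) = traces(Q)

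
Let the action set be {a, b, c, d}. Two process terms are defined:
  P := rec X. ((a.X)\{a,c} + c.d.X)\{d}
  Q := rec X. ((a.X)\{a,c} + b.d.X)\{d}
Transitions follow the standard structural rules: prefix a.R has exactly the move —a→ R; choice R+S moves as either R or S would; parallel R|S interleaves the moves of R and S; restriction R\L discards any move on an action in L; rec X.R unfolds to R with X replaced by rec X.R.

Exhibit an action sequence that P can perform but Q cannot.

P's transition system — 2 states:
  p0 = rec X. ((a.X)\{a,c} + c.d.X)\{d} ⊢ --c--▸ p1
  p1 = (d.(rec X. ((a.X)\{a,c} + c.d.X)\{d}))\{d} ⊢ stopped
Q's transition system — 2 states:
  q0 = rec X. ((a.X)\{a,c} + b.d.X)\{d} ⊢ --b--▸ q1
  q1 = (d.(rec X. ((a.X)\{a,c} + b.d.X)\{d}))\{d} ⊢ stopped
Executing c from P (initial set {p0}):
  after c @ step 1: {p1}
  P completes σ.
Executing c from Q (initial set {q0}):
  after c @ step 1: ∅ (Q stuck)

c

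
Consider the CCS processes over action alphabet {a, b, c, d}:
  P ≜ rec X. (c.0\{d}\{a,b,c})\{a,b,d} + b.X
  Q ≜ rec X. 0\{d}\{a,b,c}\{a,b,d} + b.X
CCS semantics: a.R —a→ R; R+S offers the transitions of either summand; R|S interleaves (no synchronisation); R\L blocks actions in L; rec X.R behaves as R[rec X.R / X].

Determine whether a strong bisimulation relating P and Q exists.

not bisimilar

LTS(P): 2 reachable states
  s0 = rec X. (c.0\{d}\{a,b,c})\{a,b,d} + b.X | ··b··> s0, ··c··> s1
  s1 = 0\{d}\{a,b,c}\{a,b,d} | ·
LTS(Q): 1 reachable states
  t0 = rec X. 0\{d}\{a,b,c}\{a,b,d} + b.X | ··b··> t0
Bisimilarity quotient blocks:
  B0 = {s0}
  B1 = {s1}
  B2 = {t0}
s0 ∈ B0, t0 ∈ B2 → different blocks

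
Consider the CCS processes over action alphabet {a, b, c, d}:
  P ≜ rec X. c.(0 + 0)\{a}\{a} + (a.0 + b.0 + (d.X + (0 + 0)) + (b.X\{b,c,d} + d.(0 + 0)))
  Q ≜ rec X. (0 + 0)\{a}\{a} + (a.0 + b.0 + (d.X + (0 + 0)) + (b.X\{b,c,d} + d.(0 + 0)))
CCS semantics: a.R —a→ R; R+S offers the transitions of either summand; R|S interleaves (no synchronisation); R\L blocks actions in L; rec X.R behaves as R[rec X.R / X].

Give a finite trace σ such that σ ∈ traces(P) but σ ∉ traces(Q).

Reachable graph of P (6 states):
  s0 = rec X. c.(0 + 0)\{a}\{a} + (a.0 + b.0 + (d.X + (0 + 0)) + (b.X\{b,c,d} + d.(0 + 0))) | ··a··> s1, ··b··> s1, ··b··> s2, ··c··> s3, ··d··> s0, ··d··> s4
  s1 = 0 | deadlocked
  s2 = (rec X. c.(0 + 0)\{a}\{a} + (a.0 + b.0 + (d.X + (0 + 0)) + (b.X\{b,c,d} + d.(0 + 0))))\{b,c,d} | ··a··> s5
  s3 = (0 + 0)\{a}\{a} | deadlocked
  s4 = 0 + 0 | deadlocked
  s5 = 0\{b,c,d} | deadlocked
Reachable graph of Q (5 states):
  t0 = rec X. (0 + 0)\{a}\{a} + (a.0 + b.0 + (d.X + (0 + 0)) + (b.X\{b,c,d} + d.(0 + 0))) | ··a··> t1, ··b··> t1, ··b··> t2, ··d··> t0, ··d··> t3
  t1 = 0 | deadlocked
  t2 = (rec X. (0 + 0)\{a}\{a} + (a.0 + b.0 + (d.X + (0 + 0)) + (b.X\{b,c,d} + d.(0 + 0))))\{b,c,d} | ··a··> t4
  t3 = 0 + 0 | deadlocked
  t4 = 0\{b,c,d} | deadlocked
Run σ = ⟨c⟩ on P: start {s0}
  [1] c ⇒ {s3}
  P completes σ.
Run σ = ⟨c⟩ on Q: start {t0}
  [1] c ⇒ ∅  — Q cannot continue

c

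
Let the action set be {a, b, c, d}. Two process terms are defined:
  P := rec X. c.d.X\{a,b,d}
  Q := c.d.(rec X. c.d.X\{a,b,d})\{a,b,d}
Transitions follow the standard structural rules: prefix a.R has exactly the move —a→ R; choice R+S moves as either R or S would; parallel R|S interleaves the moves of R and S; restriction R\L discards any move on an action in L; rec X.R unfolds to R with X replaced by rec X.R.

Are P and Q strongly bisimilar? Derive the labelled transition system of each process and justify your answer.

P ~ Q

P's transition system — 4 states:
  s0 = rec X. c.d.X\{a,b,d} | —c→ s1
  s1 = d.(rec X. c.d.X\{a,b,d})\{a,b,d} | —d→ s2
  s2 = (rec X. c.d.X\{a,b,d})\{a,b,d} | —c→ s3
  s3 = (d.(rec X. c.d.X\{a,b,d})\{a,b,d})\{a,b,d} | ∅
Q's transition system — 4 states:
  t0 = c.d.(rec X. c.d.X\{a,b,d})\{a,b,d} | —c→ t1
  t1 = d.(rec X. c.d.X\{a,b,d})\{a,b,d} | —d→ t2
  t2 = (rec X. c.d.X\{a,b,d})\{a,b,d} | —c→ t3
  t3 = (d.(rec X. c.d.X\{a,b,d})\{a,b,d})\{a,b,d} | ∅
Partition-refinement fixed point:
  B0 = {s0, t0}
  B1 = {s1, t1}
  B2 = {s2, t2}
  B3 = {s3, t3}
s0 ∈ B0, t0 ∈ B0 → same block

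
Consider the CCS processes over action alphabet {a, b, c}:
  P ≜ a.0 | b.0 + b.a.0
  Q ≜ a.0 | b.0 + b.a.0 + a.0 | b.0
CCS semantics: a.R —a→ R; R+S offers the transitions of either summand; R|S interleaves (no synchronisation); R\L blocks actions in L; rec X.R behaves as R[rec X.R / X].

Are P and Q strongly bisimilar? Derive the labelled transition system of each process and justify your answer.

P ~ Q

P's transition system — 6 states:
  u0 = a.0 | b.0 + b.a.0 → —a→ u1, —b→ u2, —b→ u3
  u1 = 0 | b.0 → —b→ u4
  u2 = a.0 → —a→ u5
  u3 = a.0 | 0 → —a→ u4
  u4 = 0 | 0 → stopped
  u5 = 0 → stopped
Q's transition system — 6 states:
  v0 = a.0 | b.0 + b.a.0 + a.0 | b.0 → —a→ v1, —b→ v2, —b→ v3
  v1 = 0 | b.0 → —b→ v4
  v2 = a.0 → —a→ v5
  v3 = a.0 | 0 → —a→ v4
  v4 = 0 | 0 → stopped
  v5 = 0 → stopped
Partition-refinement fixed point:
  B0 = {u0, v0}
  B1 = {u1, v1}
  B2 = {u4, u5, v4, v5}
  B3 = {u2, u3, v2, v3}
u0 ∈ B0, v0 ∈ B0 → same block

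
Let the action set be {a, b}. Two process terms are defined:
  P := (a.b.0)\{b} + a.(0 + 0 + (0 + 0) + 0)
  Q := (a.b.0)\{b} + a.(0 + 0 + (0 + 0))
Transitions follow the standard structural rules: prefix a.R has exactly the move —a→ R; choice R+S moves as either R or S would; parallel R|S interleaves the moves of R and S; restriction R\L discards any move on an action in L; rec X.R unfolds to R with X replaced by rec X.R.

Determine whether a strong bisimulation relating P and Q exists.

P ~ Q

P's transition system — 3 states:
  s0 = (a.b.0)\{b} + a.(0 + 0 + (0 + 0) + 0) has moves ··a··> s1, ··a··> s2
  s1 = (b.0)\{b} has moves deadlocked
  s2 = 0 + 0 + (0 + 0) + 0 has moves deadlocked
Q's transition system — 3 states:
  t0 = (a.b.0)\{b} + a.(0 + 0 + (0 + 0)) has moves ··a··> t1, ··a··> t2
  t1 = (b.0)\{b} has moves deadlocked
  t2 = 0 + 0 + (0 + 0) has moves deadlocked
Coarsest stable partition (strong bisimilarity classes):
  B0 = {s0, t0}
  B1 = {s1, s2, t1, t2}
s0 ∈ B0, t0 ∈ B0 → same block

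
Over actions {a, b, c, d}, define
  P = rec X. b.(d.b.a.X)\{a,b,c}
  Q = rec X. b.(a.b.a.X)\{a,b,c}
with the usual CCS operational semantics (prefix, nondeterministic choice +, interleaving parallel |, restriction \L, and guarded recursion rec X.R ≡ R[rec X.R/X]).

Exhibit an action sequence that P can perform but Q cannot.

bd

LTS(P): 3 reachable states
  p0 = rec X. b.(d.b.a.X)\{a,b,c} has moves ··b··> p1
  p1 = (d.b.a.(rec X. b.(d.b.a.X)\{a,b,c}))\{a,b,c} has moves ··d··> p2
  p2 = (b.a.(rec X. b.(d.b.a.X)\{a,b,c}))\{a,b,c} has moves stopped
LTS(Q): 2 reachable states
  q0 = rec X. b.(a.b.a.X)\{a,b,c} has moves ··b··> q1
  q1 = (a.b.a.(rec X. b.(a.b.a.X)\{a,b,c}))\{a,b,c} has moves stopped
Run σ = ⟨bd⟩ on P: start {p0}
  [1] b ⇒ {p1}
  [2] d ⇒ {p2}
  — P admits the full trace.
Run σ = ⟨bd⟩ on Q: start {q0}
  [1] b ⇒ {q1}
  [2] d ⇒ no successor for Q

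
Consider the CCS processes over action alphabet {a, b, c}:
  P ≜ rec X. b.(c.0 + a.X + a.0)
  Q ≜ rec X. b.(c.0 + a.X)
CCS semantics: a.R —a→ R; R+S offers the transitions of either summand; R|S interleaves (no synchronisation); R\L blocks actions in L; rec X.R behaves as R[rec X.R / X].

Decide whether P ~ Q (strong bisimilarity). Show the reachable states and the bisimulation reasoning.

P ≁ Q

LTS(P): 3 reachable states
  s0 = rec X. b.(c.0 + a.X + a.0) → —b→ s1
  s1 = c.0 + a.(rec X. b.(c.0 + a.X + a.0)) + a.0 → —a→ s0, —a→ s2, —c→ s2
  s2 = 0 → ·
LTS(Q): 3 reachable states
  t0 = rec X. b.(c.0 + a.X) → —b→ t1
  t1 = c.0 + a.(rec X. b.(c.0 + a.X)) → —a→ t0, —c→ t2
  t2 = 0 → ·
Partition-refinement fixed point:
  B0 = {s0}
  B1 = {s1}
  B2 = {s2, t2}
  B3 = {t0}
  B4 = {t1}
s0 ∈ B0, t0 ∈ B3 → different blocks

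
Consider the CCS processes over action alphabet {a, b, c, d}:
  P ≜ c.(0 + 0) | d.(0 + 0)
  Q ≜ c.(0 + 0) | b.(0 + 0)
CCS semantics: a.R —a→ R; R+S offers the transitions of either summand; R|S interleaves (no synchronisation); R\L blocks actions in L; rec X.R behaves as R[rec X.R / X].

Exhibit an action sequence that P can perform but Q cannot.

d

Reachable graph of P (4 states):
  p0 = c.(0 + 0) | d.(0 + 0) ⊢ —c→ p1, —d→ p2
  p1 = (0 + 0) | d.(0 + 0) ⊢ —d→ p3
  p2 = c.(0 + 0) | (0 + 0) ⊢ —c→ p3
  p3 = (0 + 0) | (0 + 0) ⊢ (no moves)
Reachable graph of Q (4 states):
  q0 = c.(0 + 0) | b.(0 + 0) ⊢ —b→ q1, —c→ q2
  q1 = c.(0 + 0) | (0 + 0) ⊢ —c→ q3
  q2 = (0 + 0) | b.(0 + 0) ⊢ —b→ q3
  q3 = (0 + 0) | (0 + 0) ⊢ (no moves)
Executing d from P (initial set {p0}):
  step 1 (d): {p2}
  — P admits the full trace.
Executing d from Q (initial set {q0}):
  step 1 (d): ∅ (Q stuck)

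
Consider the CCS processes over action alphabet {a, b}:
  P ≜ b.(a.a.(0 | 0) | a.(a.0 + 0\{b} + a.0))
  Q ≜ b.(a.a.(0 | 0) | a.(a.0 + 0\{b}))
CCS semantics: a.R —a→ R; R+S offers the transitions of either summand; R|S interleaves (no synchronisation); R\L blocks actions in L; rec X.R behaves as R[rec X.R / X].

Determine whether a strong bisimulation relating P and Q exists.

LTS(P): 10 reachable states
  s0 = b.(a.a.(0 | 0) | a.(a.0 + 0\{b} + a.0)) ⊢ -b-> s1
  s1 = a.a.(0 | 0) | a.(a.0 + 0\{b} + a.0) ⊢ -a-> s2, -a-> s3
  s2 = a.(0 | 0) | a.(a.0 + 0\{b} + a.0) ⊢ -a-> s4, -a-> s5
  s3 = a.a.(0 | 0) | (a.0 + 0\{b} + a.0) ⊢ -a-> s5, -a-> s6
  s4 = 0 | 0 | a.(a.0 + 0\{b} + a.0) ⊢ -a-> s7
  s5 = a.(0 | 0) | (a.0 + 0\{b} + a.0) ⊢ -a-> s7, -a-> s8
  s6 = a.a.(0 | 0) | 0 ⊢ -a-> s8
  s7 = 0 | 0 | (a.0 + 0\{b} + a.0) ⊢ -a-> s9
  s8 = a.(0 | 0) | 0 ⊢ -a-> s9
  s9 = 0 | 0 | 0 ⊢ ∅
LTS(Q): 10 reachable states
  t0 = b.(a.a.(0 | 0) | a.(a.0 + 0\{b})) ⊢ -b-> t1
  t1 = a.a.(0 | 0) | a.(a.0 + 0\{b}) ⊢ -a-> t2, -a-> t3
  t2 = a.(0 | 0) | a.(a.0 + 0\{b}) ⊢ -a-> t4, -a-> t5
  t3 = a.a.(0 | 0) | (a.0 + 0\{b}) ⊢ -a-> t5, -a-> t6
  t4 = 0 | 0 | a.(a.0 + 0\{b}) ⊢ -a-> t7
  t5 = a.(0 | 0) | (a.0 + 0\{b}) ⊢ -a-> t7, -a-> t8
  t6 = a.a.(0 | 0) | 0 ⊢ -a-> t8
  t7 = 0 | 0 | (a.0 + 0\{b}) ⊢ -a-> t9
  t8 = a.(0 | 0) | 0 ⊢ -a-> t9
  t9 = 0 | 0 | 0 ⊢ ∅
Partition-refinement fixed point:
  B0 = {s0, t0}
  B1 = {s1, t1}
  B2 = {s2, s3, t2, t3}
  B3 = {s4, s5, s6, t4, t5, t6}
  B4 = {s7, s8, t7, t8}
  B5 = {s9, t9}
s0 ∈ B0, t0 ∈ B0 → same block

bisimilar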